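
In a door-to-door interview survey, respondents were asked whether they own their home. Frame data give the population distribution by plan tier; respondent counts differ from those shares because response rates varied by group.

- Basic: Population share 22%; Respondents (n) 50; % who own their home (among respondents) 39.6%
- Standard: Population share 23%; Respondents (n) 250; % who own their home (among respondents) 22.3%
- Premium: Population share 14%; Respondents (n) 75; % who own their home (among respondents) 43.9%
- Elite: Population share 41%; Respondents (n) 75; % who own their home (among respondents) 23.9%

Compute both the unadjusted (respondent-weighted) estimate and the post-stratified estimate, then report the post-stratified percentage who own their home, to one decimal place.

Unadjusted (pooled respondent) estimate weights by respondent counts:
  (50/450)×39.6 + (250/450)×22.3 + (75/450)×43.9 + (75/450)×23.9 = 28.0889%
Post-stratified estimate weights by population shares:
  0.22×39.6 + 0.23×22.3 + 0.14×43.9 + 0.41×23.9 = 29.786%

29.8%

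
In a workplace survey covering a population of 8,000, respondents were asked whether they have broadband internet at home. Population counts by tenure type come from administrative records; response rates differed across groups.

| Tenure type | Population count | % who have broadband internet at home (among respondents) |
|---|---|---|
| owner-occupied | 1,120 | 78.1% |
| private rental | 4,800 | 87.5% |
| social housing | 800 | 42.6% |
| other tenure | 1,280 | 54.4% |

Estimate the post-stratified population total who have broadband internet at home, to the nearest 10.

6,110

Apply each group's respondent rate to its population count:
  owner-occupied: 1,120 × 78.1% = 874.72
  private rental: 4,800 × 87.5% = 4200
  social housing: 800 × 42.6% = 340.8
  other tenure: 1,280 × 54.4% = 696.32
Estimated total = 6111.84 → 6,110.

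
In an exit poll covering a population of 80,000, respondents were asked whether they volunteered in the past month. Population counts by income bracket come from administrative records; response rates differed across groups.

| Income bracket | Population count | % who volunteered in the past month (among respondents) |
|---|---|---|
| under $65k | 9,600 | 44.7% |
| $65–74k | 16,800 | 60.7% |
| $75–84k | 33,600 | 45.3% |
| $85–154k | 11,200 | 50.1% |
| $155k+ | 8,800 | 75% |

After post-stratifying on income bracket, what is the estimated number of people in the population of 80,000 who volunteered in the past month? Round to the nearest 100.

Each cell contributes its population count × the respondent rate:
  under $65k: 9,600 × 44.7% = 4291.2
  $65–74k: 16,800 × 60.7% = 10197.6
  $75–84k: 33,600 × 45.3% = 15220.8
  $85–154k: 11,200 × 50.1% = 5611.2
  $155k+: 8,800 × 75% = 6600
Estimated total = 41920.8 → 41,900.

41,900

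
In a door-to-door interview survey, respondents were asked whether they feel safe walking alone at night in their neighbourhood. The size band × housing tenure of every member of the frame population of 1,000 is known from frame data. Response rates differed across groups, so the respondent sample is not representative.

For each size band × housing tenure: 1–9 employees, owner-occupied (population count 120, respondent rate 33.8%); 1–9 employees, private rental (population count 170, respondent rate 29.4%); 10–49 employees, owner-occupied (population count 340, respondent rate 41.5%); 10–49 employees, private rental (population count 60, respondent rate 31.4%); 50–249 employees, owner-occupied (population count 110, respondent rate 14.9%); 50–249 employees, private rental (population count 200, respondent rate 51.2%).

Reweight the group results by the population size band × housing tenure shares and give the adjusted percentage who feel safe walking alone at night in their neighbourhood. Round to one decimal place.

Each cell contributes population-share × respondent value:
  1–9 employees, owner-occupied: (120/1,000) × 33.8 = 4.056
  1–9 employees, private rental: (170/1,000) × 29.4 = 4.998
  10–49 employees, owner-occupied: (340/1,000) × 41.5 = 14.11
  10–49 employees, private rental: (60/1,000) × 31.4 = 1.884
  50–249 employees, owner-occupied: (110/1,000) × 14.9 = 1.639
  50–249 employees, private rental: (200/1,000) × 51.2 = 10.24
Post-stratified estimate = 36.927 → 36.9%.

36.9%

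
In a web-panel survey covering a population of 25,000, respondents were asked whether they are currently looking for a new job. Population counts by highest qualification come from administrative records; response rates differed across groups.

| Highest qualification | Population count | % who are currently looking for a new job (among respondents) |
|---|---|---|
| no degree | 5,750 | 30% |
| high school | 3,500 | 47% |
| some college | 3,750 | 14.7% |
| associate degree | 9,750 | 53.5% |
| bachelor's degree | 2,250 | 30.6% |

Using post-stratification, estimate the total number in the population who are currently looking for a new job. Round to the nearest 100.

9,800

Apply each group's respondent rate to its population count:
  no degree: 5,750 × 30% = 1725
  high school: 3,500 × 47% = 1645
  some college: 3,750 × 14.7% = 551.25
  associate degree: 9,750 × 53.5% = 5216.25
  bachelor's degree: 2,250 × 30.6% = 688.5
Estimated total = 9826 → 9,800.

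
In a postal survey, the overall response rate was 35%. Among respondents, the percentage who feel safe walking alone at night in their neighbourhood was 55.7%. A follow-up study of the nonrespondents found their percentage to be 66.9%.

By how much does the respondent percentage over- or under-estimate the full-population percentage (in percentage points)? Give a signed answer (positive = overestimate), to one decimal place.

Nonresponse fraction = 1 − 0.35 = 0.65.
Bias = (nonresponse fraction) × (respondent percentage − nonrespondent percentage)
     = 0.65 × (55.7 − 66.9) = 0.65 × -11.2 = -7.28.

-7.3 percentage points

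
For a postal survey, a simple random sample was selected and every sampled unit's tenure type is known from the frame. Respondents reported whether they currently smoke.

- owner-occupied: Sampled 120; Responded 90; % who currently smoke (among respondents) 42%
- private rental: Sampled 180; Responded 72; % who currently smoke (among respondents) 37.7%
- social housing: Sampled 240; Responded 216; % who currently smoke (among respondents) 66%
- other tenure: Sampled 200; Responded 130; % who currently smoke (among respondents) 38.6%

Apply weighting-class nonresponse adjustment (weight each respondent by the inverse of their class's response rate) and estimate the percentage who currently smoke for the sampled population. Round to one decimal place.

47.8%

Response rates by class: owner-occupied 90/120 = 75%, private rental 72/180 = 40%, social housing 216/240 = 90%, other tenure 130/200 = 65%.
Each respondent's weight = sampled/responded in their class; summing within a class gives n_sampled, so:
  owner-occupied: 120 × 42 = 5040
  private rental: 180 × 37.7 = 6786
  social housing: 240 × 66 = 15,840
  other tenure: 200 × 38.6 = 7720
Adjusted estimate = 35,386 / 740 = 47.8189 → 47.8%.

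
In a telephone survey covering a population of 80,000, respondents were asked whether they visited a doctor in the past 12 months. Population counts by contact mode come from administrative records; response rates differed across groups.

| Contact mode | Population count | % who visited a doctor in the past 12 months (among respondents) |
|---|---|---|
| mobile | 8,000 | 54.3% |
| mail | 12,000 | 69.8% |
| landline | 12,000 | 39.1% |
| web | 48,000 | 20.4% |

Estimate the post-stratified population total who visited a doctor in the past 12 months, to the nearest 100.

Apply each group's respondent rate to its population count:
  mobile: 8,000 × 54.3% = 4344
  mail: 12,000 × 69.8% = 8376
  landline: 12,000 × 39.1% = 4692
  web: 48,000 × 20.4% = 9792
Estimated total = 27,204 → 27,200.

27,200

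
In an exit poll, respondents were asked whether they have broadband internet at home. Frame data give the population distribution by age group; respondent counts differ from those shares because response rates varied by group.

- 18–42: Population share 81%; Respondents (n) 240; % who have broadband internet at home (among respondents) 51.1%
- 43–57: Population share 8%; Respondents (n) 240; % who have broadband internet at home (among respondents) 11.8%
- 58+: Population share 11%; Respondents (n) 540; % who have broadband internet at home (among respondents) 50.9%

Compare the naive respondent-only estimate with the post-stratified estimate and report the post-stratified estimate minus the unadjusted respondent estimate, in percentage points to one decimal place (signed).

Without adjustment, the pooled respondent share is:
  (240/1020)×51.1 + (240/1020)×11.8 + (540/1020)×50.9 = 41.7471%
Reweighting by population age group shares:
  0.81×51.1 + 0.08×11.8 + 0.11×50.9 = 47.934%
Difference = 47.934 − 41.7471 = 6.1869 pp.

+6.2 percentage points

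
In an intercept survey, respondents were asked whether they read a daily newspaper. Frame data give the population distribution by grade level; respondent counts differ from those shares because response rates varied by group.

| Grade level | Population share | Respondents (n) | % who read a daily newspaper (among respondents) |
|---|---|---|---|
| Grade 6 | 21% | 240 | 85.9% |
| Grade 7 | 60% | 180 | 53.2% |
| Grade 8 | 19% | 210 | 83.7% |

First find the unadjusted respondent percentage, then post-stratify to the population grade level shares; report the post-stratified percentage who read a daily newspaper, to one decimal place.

65.9%

Naive respondent-only estimate (weights = respondent counts):
  (240/630)×85.9 + (180/630)×53.2 + (210/630)×83.7 = 75.8238%
Post-stratifying to population shares instead:
  0.21×85.9 + 0.6×53.2 + 0.19×83.7 = 65.862%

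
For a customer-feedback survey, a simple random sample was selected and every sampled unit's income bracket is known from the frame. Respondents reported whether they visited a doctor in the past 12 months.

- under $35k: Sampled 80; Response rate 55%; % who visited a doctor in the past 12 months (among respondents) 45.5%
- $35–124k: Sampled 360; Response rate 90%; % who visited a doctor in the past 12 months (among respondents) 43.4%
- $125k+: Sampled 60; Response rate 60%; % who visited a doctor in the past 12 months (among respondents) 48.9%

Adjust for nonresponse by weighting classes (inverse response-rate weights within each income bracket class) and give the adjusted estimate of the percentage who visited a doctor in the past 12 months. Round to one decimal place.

44.4%

Weighting each respondent by the inverse class response rate inflates each class back to its sampled size, so the class weight is n_sampled:
  under $35k: 80 × 45.5 = 3640
  $35–124k: 360 × 43.4 = 15,624
  $125k+: 60 × 48.9 = 2934
Adjusted estimate = 22,198 / 500 = 44.396 → 44.4%.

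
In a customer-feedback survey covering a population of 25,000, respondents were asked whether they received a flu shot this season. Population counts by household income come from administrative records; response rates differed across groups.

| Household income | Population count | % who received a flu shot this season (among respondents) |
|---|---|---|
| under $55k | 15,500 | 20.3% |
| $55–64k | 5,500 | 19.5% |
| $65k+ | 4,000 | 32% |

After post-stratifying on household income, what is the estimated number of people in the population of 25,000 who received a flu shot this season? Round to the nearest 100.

Each cell contributes its population count × the respondent rate:
  under $55k: 15,500 × 20.3% = 3146.5
  $55–64k: 5,500 × 19.5% = 1072.5
  $65k+: 4,000 × 32% = 1280
Estimated total = 5499 → 5,500.

5,500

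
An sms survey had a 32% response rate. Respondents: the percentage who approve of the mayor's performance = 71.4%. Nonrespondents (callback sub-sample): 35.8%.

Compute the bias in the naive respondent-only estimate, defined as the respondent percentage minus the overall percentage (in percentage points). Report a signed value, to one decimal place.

+24.2 percentage points

Nonresponse fraction = 1 − 0.32 = 0.68.
Bias = (nonresponse fraction) × (respondent percentage − nonrespondent percentage)
     = 0.68 × (71.4 − 35.8) = 0.68 × 35.6 = 24.208.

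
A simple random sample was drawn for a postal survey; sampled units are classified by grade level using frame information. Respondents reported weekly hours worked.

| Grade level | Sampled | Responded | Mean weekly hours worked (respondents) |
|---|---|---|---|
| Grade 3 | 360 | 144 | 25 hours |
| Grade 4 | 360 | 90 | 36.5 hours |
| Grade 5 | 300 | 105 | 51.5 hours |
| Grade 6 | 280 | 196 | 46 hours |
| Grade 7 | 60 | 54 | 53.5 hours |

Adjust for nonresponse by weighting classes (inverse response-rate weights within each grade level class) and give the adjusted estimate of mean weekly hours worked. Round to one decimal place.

Response rates by class: Grade 3 144/360 = 40%, Grade 4 90/360 = 25%, Grade 5 105/300 = 35%, Grade 6 196/280 = 70%, Grade 7 54/60 = 90%.
Weighting each respondent by the inverse class response rate inflates each class back to its sampled size, so the class weight is n_sampled:
  Grade 3: 360 × 25 = 9000
  Grade 4: 360 × 36.5 = 13,140
  Grade 5: 300 × 51.5 = 15,450
  Grade 6: 280 × 46 = 12,880
  Grade 7: 60 × 53.5 = 3210
Adjusted estimate = 53,680 / 1,360 = 39.4706 → 39.5.

39.5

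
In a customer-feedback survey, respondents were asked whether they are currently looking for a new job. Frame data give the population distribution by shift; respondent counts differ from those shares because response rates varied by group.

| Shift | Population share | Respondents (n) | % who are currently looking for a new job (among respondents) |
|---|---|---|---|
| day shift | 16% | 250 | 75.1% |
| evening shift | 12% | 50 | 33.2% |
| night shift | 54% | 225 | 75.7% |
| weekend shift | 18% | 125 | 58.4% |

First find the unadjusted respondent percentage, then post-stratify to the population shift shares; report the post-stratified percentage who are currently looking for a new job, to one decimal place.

67.4%

Unadjusted (pooled respondent) estimate weights by respondent counts:
  (250/650)×75.1 + (50/650)×33.2 + (225/650)×75.7 + (125/650)×58.4 = 68.8731%
Reweighting by population shift shares:
  0.16×75.1 + 0.12×33.2 + 0.54×75.7 + 0.18×58.4 = 67.39%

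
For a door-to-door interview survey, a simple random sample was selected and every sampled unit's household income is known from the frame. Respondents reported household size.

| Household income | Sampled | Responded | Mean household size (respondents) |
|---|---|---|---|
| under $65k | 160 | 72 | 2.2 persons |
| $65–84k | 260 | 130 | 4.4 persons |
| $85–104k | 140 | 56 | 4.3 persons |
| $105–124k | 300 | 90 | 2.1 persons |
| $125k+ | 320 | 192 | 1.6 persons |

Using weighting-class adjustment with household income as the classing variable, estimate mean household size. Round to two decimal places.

2.75

Response rates by class: under $65k 72/160 = 45%, $65–84k 130/260 = 50%, $85–104k 56/140 = 40%, $105–124k 90/300 = 30%, $125k+ 192/320 = 60%.
With weight = n_sampled/n_responded per class, the weighted class total is n_sampled:
  under $65k: 160 × 2.2 = 352
  $65–84k: 260 × 4.4 = 1144
  $85–104k: 140 × 4.3 = 602
  $105–124k: 300 × 2.1 = 630
  $125k+: 320 × 1.6 = 512
Adjusted estimate = 3240 / 1,180 = 2.74576 → 2.75.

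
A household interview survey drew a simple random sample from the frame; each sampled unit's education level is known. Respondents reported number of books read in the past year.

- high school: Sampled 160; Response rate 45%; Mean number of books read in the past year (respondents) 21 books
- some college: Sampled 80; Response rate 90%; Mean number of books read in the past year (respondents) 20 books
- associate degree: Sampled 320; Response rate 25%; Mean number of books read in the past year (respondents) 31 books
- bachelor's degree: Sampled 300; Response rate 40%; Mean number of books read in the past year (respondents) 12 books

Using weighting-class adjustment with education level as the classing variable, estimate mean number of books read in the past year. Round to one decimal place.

With weight = n_sampled/n_responded per class, the weighted class total is n_sampled:
  high school: 160 × 21 = 3360
  some college: 80 × 20 = 1600
  associate degree: 320 × 31 = 9920
  bachelor's degree: 300 × 12 = 3600
Adjusted estimate = 18,480 / 860 = 21.4884 → 21.5.

21.5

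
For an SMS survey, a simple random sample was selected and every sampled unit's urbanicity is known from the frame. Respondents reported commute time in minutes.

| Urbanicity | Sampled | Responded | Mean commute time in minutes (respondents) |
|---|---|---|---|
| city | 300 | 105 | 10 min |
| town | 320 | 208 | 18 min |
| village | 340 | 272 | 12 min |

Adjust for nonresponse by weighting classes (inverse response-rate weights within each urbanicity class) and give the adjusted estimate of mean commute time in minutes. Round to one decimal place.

Response rates by class: city 105/300 = 35%, town 208/320 = 65%, village 272/340 = 80%.
Weighting each respondent by the inverse class response rate inflates each class back to its sampled size, so the class weight is n_sampled:
  city: 300 × 10 = 3000
  town: 320 × 18 = 5760
  village: 340 × 12 = 4080
Adjusted estimate = 12,840 / 960 = 13.375 → 13.4.

13.4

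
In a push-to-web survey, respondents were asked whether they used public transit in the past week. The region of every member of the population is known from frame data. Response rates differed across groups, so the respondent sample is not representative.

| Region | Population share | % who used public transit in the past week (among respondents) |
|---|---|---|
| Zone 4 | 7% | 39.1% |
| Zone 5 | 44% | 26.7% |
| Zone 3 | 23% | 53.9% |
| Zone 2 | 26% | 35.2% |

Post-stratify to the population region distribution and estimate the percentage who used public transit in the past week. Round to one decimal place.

36.0%

Each cell contributes population-share × respondent value:
  Zone 4: 0.07 × 39.1 = 2.737
  Zone 5: 0.44 × 26.7 = 11.748
  Zone 3: 0.23 × 53.9 = 12.397
  Zone 2: 0.26 × 35.2 = 9.152
Post-stratified estimate = 36.034 → 36.0%.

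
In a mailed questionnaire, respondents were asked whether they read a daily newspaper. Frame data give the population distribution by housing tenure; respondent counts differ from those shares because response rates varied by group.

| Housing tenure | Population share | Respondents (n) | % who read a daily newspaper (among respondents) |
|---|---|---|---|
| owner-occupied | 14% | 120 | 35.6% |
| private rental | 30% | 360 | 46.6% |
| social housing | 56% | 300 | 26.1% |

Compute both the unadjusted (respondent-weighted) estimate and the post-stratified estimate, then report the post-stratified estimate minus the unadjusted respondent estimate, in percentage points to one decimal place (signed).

-3.4 percentage points

Without adjustment, the pooled respondent share is:
  (120/780)×35.6 + (360/780)×46.6 + (300/780)×26.1 = 37.0231%
Post-stratifying to population shares instead:
  0.14×35.6 + 0.3×46.6 + 0.56×26.1 = 33.58%
Difference = 33.58 − 37.0231 = -3.4431 pp.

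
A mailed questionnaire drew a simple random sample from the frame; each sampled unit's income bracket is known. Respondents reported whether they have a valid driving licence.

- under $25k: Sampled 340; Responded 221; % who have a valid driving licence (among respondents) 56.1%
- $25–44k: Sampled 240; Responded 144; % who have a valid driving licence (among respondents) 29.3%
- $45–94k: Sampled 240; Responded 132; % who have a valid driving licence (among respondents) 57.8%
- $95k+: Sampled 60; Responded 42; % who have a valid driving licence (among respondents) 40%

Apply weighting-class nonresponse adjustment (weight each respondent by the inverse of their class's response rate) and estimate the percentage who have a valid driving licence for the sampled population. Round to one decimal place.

Class response rates: under $25k 221/340 = 65%, $25–44k 144/240 = 60%, $45–94k 132/240 = 55%, $95k+ 42/60 = 70%.
With weight = n_sampled/n_responded per class, the weighted class total is n_sampled:
  under $25k: 340 × 56.1 = 19,074
  $25–44k: 240 × 29.3 = 7032
  $45–94k: 240 × 57.8 = 13,872
  $95k+: 60 × 40 = 2400
Adjusted estimate = 42,378 / 880 = 48.1568 → 48.2%.

48.2%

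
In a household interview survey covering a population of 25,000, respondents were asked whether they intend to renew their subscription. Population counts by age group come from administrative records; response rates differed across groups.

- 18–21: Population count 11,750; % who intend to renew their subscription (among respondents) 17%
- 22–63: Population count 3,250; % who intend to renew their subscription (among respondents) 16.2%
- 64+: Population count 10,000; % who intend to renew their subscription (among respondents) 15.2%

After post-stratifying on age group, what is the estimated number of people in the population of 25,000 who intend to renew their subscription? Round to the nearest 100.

Estimated count per cell = population count × respondent percentage:
  18–21: 11,750 × 17% = 1997.5
  22–63: 3,250 × 16.2% = 526.5
  64+: 10,000 × 15.2% = 1520
Estimated total = 4044 → 4,000.

4,000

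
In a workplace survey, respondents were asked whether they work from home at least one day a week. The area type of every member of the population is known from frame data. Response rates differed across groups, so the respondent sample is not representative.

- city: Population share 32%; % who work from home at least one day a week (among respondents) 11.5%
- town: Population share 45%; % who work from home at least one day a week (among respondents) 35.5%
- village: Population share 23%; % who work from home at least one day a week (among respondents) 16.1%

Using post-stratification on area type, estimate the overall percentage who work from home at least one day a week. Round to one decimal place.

Weight each group's respondent value by its population share:
  city: 0.32 × 11.5 = 3.68
  town: 0.45 × 35.5 = 15.975
  village: 0.23 × 16.1 = 3.703
Post-stratified estimate = 23.358 → 23.4%.

23.4%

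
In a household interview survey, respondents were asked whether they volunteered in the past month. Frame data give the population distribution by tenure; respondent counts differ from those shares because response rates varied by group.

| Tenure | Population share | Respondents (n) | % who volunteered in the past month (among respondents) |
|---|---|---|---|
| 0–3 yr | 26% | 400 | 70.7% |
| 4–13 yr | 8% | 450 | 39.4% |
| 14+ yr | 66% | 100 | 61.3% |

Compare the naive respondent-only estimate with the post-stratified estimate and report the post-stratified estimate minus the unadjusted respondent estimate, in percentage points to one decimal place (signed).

+7.1 percentage points

Unadjusted (pooled respondent) estimate weights by respondent counts:
  (400/950)×70.7 + (450/950)×39.4 + (100/950)×61.3 = 54.8842%
Reweighting by population tenure shares:
  0.26×70.7 + 0.08×39.4 + 0.66×61.3 = 61.992%
Difference = 61.992 − 54.8842 = 7.1078 pp.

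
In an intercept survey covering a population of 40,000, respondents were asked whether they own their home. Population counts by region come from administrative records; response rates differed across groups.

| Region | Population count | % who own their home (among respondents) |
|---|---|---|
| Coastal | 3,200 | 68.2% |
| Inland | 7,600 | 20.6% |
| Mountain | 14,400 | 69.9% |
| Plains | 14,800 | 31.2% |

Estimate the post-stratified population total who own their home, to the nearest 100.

18,400

Each cell contributes its population count × the respondent rate:
  Coastal: 3,200 × 68.2% = 2182.4
  Inland: 7,600 × 20.6% = 1565.6
  Mountain: 14,400 × 69.9% = 10065.6
  Plains: 14,800 × 31.2% = 4617.6
Estimated total = 18431.2 → 18,400.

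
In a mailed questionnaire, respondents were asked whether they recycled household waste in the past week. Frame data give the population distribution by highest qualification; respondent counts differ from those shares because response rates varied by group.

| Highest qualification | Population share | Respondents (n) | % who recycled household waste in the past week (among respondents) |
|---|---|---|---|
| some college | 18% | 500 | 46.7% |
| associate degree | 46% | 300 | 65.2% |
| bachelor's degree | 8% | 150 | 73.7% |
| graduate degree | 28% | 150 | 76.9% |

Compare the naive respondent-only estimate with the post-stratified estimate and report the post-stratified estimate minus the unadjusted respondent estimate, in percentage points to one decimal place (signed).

+6.3 percentage points

Unadjusted (pooled respondent) estimate weights by respondent counts:
  (500/1100)×46.7 + (300/1100)×65.2 + (150/1100)×73.7 + (150/1100)×76.9 = 59.5455%
Reweighting by population highest qualification shares:
  0.18×46.7 + 0.46×65.2 + 0.08×73.7 + 0.28×76.9 = 65.826%
Difference = 65.826 − 59.5455 = 6.2805 pp.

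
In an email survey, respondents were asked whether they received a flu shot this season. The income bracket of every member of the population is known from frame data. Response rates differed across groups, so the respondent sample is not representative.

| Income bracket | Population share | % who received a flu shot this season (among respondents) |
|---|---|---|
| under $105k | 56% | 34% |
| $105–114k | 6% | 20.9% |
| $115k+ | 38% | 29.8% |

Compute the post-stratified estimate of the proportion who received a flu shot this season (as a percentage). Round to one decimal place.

31.6%

Reweight to the known income bracket distribution:
  under $105k: 0.56 × 34 = 19.04
  $105–114k: 0.06 × 20.9 = 1.254
  $115k+: 0.38 × 29.8 = 11.324
Post-stratified estimate = 31.618 → 31.6%.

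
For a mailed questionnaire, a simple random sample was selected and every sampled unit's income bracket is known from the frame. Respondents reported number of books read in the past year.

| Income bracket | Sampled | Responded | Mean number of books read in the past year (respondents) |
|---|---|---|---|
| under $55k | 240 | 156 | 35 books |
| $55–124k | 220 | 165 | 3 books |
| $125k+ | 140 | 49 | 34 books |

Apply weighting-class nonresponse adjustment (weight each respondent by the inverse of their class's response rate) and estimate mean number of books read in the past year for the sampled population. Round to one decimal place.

Class response rates: under $55k 156/240 = 65%, $55–124k 165/220 = 75%, $125k+ 49/140 = 35%.
Inverse-response-rate weighting restores each class to its sampled count, so class totals weight by n_sampled:
  under $55k: 240 × 35 = 8400
  $55–124k: 220 × 3 = 660
  $125k+: 140 × 34 = 4760
Adjusted estimate = 13,820 / 600 = 23.0333 → 23.0.

23.0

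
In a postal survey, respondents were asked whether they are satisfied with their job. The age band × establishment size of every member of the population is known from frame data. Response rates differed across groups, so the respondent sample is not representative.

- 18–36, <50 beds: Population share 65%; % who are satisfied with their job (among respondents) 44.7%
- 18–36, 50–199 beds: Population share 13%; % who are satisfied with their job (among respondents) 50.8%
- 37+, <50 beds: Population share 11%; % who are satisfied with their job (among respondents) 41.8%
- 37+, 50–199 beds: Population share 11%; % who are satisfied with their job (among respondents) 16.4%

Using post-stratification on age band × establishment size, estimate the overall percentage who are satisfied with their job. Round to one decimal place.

Post-stratification weights by population share, not respondent share:
  18–36, <50 beds: 0.65 × 44.7 = 29.055
  18–36, 50–199 beds: 0.13 × 50.8 = 6.604
  37+, <50 beds: 0.11 × 41.8 = 4.598
  37+, 50–199 beds: 0.11 × 16.4 = 1.804
Post-stratified estimate = 42.061 → 42.1%.

42.1%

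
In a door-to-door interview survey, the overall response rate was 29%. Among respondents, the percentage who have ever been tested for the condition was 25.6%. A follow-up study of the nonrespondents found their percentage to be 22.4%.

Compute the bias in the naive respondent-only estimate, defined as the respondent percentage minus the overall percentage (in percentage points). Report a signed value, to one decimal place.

+2.3 percentage points

Nonresponse fraction = 1 − 0.29 = 0.71.
Bias = (nonresponse fraction) × (respondent percentage − nonrespondent percentage)
     = 0.71 × (25.6 − 22.4) = 0.71 × 3.2 = 2.272.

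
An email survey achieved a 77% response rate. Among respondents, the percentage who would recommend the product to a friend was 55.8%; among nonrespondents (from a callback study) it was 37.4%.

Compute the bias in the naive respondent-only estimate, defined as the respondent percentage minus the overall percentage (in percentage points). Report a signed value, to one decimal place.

+4.2 percentage points

Nonresponse fraction = 1 − 0.77 = 0.23.
Bias = (nonresponse fraction) × (respondent percentage − nonrespondent percentage)
     = 0.23 × (55.8 − 37.4) = 0.23 × 18.4 = 4.232.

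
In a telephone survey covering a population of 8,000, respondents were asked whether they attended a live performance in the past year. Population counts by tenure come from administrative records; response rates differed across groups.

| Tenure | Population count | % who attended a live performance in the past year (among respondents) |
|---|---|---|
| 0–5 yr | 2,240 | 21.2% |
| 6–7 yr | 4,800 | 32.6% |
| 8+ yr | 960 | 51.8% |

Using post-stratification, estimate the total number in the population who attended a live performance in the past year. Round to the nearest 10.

2,540

Each cell contributes its population count × the respondent rate:
  0–5 yr: 2,240 × 21.2% = 474.88
  6–7 yr: 4,800 × 32.6% = 1564.8
  8+ yr: 960 × 51.8% = 497.28
Estimated total = 2536.96 → 2,540.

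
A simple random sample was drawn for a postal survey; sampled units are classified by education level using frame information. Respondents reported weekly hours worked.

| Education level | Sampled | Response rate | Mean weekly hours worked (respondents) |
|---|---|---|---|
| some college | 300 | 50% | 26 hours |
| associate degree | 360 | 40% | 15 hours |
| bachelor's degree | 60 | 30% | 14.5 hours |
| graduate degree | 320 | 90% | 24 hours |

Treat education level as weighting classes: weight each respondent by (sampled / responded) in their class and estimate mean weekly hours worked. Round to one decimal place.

20.9

Each respondent's weight = sampled/responded in their class; summing within a class gives n_sampled, so:
  some college: 300 × 26 = 7800
  associate degree: 360 × 15 = 5400
  bachelor's degree: 60 × 14.5 = 870
  graduate degree: 320 × 24 = 7680
Adjusted estimate = 21,750 / 1,040 = 20.9135 → 20.9.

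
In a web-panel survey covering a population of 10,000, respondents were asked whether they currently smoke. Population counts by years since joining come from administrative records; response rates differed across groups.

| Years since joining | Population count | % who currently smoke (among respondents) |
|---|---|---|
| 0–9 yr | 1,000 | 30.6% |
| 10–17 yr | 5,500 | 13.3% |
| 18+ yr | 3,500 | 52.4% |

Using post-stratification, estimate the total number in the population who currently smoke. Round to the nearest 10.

2,870

Apply each group's respondent rate to its population count:
  0–9 yr: 1,000 × 30.6% = 306
  10–17 yr: 5,500 × 13.3% = 731.5
  18+ yr: 3,500 × 52.4% = 1834
Estimated total = 2871.5 → 2,870.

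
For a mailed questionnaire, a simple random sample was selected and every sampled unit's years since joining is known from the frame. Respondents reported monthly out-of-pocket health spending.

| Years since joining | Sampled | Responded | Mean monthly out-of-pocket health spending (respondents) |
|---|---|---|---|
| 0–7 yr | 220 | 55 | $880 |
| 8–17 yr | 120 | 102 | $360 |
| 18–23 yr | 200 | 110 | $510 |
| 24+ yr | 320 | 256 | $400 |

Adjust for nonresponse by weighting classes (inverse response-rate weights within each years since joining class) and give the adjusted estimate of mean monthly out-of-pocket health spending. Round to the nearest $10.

$540

Response rates by class: 0–7 yr 55/220 = 25%, 8–17 yr 102/120 = 85%, 18–23 yr 110/200 = 55%, 24+ yr 256/320 = 80%.
With weight = n_sampled/n_responded per class, the weighted class total is n_sampled:
  0–7 yr: 220 × 880 = 193,600
  8–17 yr: 120 × 360 = 43,200
  18–23 yr: 200 × 510 = 102,000
  24+ yr: 320 × 400 = 128,000
Adjusted estimate = 466,800 / 860 = 542.791 → $540.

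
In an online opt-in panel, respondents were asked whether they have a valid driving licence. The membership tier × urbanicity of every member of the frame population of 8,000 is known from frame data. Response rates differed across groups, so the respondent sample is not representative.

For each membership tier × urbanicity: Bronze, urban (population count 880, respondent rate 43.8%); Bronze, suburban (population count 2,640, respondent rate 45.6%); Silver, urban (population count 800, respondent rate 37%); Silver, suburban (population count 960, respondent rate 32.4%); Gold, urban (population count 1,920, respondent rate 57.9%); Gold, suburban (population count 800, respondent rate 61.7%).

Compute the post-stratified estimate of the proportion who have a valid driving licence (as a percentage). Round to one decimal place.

47.5%

Each cell contributes population-share × respondent value:
  Bronze, urban: (880/8,000) × 43.8 = 4.818
  Bronze, suburban: (2,640/8,000) × 45.6 = 15.048
  Silver, urban: (800/8,000) × 37 = 3.7
  Silver, suburban: (960/8,000) × 32.4 = 3.888
  Gold, urban: (1,920/8,000) × 57.9 = 13.896
  Gold, suburban: (800/8,000) × 61.7 = 6.17
Post-stratified estimate = 47.52 → 47.5%.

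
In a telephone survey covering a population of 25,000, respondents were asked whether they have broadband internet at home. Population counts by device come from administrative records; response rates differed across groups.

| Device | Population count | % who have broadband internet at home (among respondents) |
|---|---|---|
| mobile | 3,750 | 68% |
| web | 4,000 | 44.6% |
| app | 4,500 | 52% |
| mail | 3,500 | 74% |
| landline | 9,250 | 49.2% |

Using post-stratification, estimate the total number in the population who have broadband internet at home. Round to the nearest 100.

13,800

Estimated count per cell = population count × respondent percentage:
  mobile: 3,750 × 68% = 2550
  web: 4,000 × 44.6% = 1784
  app: 4,500 × 52% = 2340
  mail: 3,500 × 74% = 2590
  landline: 9,250 × 49.2% = 4551
Estimated total = 13,815 → 13,800.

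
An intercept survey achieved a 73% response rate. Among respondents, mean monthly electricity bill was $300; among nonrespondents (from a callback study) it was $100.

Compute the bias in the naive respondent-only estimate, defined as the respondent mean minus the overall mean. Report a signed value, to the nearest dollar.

Nonresponse fraction = 1 − 0.73 = 0.27.
Bias = (nonresponse fraction) × (respondent mean − nonrespondent mean)
     = 0.27 × (300 − 100) = 0.27 × 200 = 54.

+$54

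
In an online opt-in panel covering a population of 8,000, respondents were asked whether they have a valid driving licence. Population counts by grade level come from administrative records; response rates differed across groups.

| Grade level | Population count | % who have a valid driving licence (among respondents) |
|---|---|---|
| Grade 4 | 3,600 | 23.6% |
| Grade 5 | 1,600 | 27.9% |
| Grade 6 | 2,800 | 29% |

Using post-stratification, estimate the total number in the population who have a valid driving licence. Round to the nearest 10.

2,110

Apply each group's respondent rate to its population count:
  Grade 4: 3,600 × 23.6% = 849.6
  Grade 5: 1,600 × 27.9% = 446.4
  Grade 6: 2,800 × 29% = 812
Estimated total = 2108 → 2,110.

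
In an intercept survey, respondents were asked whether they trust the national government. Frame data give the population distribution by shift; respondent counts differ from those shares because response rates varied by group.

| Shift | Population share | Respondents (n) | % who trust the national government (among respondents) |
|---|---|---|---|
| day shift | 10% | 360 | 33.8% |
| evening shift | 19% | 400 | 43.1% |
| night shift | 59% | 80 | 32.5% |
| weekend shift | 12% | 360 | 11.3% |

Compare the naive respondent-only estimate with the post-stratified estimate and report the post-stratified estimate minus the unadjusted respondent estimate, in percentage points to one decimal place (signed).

+2.0 percentage points

Unadjusted (pooled respondent) estimate weights by respondent counts:
  (360/1200)×33.8 + (400/1200)×43.1 + (80/1200)×32.5 + (360/1200)×11.3 = 30.0633%
Post-stratifying to population shares instead:
  0.1×33.8 + 0.19×43.1 + 0.59×32.5 + 0.12×11.3 = 32.1%
Difference = 32.1 − 30.0633 = 2.0367 pp.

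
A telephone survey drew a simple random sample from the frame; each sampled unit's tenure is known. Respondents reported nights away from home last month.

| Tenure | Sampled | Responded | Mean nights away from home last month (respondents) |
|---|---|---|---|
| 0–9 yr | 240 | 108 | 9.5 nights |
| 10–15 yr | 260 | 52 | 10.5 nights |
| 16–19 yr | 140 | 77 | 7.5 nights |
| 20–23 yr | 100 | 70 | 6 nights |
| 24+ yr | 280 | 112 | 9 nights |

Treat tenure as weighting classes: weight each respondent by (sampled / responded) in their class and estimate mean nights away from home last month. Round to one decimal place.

Class response rates: 0–9 yr 108/240 = 45%, 10–15 yr 52/260 = 20%, 16–19 yr 77/140 = 55%, 20–23 yr 70/100 = 70%, 24+ yr 112/280 = 40%.
With weight = n_sampled/n_responded per class, the weighted class total is n_sampled:
  0–9 yr: 240 × 9.5 = 2280
  10–15 yr: 260 × 10.5 = 2730
  16–19 yr: 140 × 7.5 = 1050
  20–23 yr: 100 × 6 = 600
  24+ yr: 280 × 9 = 2520
Adjusted estimate = 9180 / 1,020 = 9 → 9.0.

9.0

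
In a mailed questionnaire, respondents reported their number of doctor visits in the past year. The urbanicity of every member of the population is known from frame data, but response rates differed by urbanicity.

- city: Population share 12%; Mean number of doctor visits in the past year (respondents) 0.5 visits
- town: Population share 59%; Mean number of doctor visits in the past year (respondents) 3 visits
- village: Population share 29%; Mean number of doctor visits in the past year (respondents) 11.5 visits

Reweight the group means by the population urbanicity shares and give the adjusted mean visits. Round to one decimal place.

5.2

Post-stratification weights by population share, not respondent share:
  city: 0.12 × 0.5 = 0.06
  town: 0.59 × 3 = 1.77
  village: 0.29 × 11.5 = 3.335
Post-stratified estimate = 5.165 → 5.2.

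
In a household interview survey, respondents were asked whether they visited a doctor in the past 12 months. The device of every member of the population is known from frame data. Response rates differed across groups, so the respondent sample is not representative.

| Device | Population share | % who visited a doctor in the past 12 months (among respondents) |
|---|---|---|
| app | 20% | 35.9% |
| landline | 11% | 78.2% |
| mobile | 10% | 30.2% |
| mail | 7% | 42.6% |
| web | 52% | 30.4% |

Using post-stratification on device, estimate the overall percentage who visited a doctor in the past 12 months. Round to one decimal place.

37.6%

Weight each group's respondent value by its population share:
  app: 0.2 × 35.9 = 7.18
  landline: 0.11 × 78.2 = 8.602
  mobile: 0.1 × 30.2 = 3.02
  mail: 0.07 × 42.6 = 2.982
  web: 0.52 × 30.4 = 15.808
Post-stratified estimate = 37.592 → 37.6%.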